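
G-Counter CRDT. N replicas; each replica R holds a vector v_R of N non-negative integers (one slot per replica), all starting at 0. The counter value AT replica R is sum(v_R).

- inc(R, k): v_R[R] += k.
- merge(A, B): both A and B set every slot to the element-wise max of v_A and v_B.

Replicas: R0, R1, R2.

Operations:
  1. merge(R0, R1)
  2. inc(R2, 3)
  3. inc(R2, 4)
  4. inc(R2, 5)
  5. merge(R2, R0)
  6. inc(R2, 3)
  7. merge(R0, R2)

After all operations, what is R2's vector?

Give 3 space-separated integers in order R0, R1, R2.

Op 1: merge R0<->R1 -> R0=(0,0,0) R1=(0,0,0)
Op 2: inc R2 by 3 -> R2=(0,0,3) value=3
Op 3: inc R2 by 4 -> R2=(0,0,7) value=7
Op 4: inc R2 by 5 -> R2=(0,0,12) value=12
Op 5: merge R2<->R0 -> R2=(0,0,12) R0=(0,0,12)
Op 6: inc R2 by 3 -> R2=(0,0,15) value=15
Op 7: merge R0<->R2 -> R0=(0,0,15) R2=(0,0,15)

Answer: 0 0 15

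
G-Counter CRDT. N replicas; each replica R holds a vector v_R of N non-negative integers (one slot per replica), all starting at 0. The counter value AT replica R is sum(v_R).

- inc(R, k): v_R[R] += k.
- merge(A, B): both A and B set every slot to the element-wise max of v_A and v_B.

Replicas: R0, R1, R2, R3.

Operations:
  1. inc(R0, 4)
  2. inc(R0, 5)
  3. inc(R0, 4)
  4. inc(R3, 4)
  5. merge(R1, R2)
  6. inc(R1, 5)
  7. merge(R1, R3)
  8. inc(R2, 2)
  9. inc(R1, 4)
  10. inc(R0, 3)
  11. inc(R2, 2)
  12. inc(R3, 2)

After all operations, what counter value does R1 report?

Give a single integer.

Op 1: inc R0 by 4 -> R0=(4,0,0,0) value=4
Op 2: inc R0 by 5 -> R0=(9,0,0,0) value=9
Op 3: inc R0 by 4 -> R0=(13,0,0,0) value=13
Op 4: inc R3 by 4 -> R3=(0,0,0,4) value=4
Op 5: merge R1<->R2 -> R1=(0,0,0,0) R2=(0,0,0,0)
Op 6: inc R1 by 5 -> R1=(0,5,0,0) value=5
Op 7: merge R1<->R3 -> R1=(0,5,0,4) R3=(0,5,0,4)
Op 8: inc R2 by 2 -> R2=(0,0,2,0) value=2
Op 9: inc R1 by 4 -> R1=(0,9,0,4) value=13
Op 10: inc R0 by 3 -> R0=(16,0,0,0) value=16
Op 11: inc R2 by 2 -> R2=(0,0,4,0) value=4
Op 12: inc R3 by 2 -> R3=(0,5,0,6) value=11

Answer: 13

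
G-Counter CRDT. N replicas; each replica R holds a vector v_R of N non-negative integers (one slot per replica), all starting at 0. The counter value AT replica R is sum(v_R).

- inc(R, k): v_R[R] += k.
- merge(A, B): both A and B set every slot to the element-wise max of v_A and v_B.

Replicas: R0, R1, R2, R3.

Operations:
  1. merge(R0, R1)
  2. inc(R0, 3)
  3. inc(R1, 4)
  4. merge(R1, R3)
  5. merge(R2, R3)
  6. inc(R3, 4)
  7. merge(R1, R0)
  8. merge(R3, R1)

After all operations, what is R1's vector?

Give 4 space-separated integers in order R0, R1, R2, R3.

Op 1: merge R0<->R1 -> R0=(0,0,0,0) R1=(0,0,0,0)
Op 2: inc R0 by 3 -> R0=(3,0,0,0) value=3
Op 3: inc R1 by 4 -> R1=(0,4,0,0) value=4
Op 4: merge R1<->R3 -> R1=(0,4,0,0) R3=(0,4,0,0)
Op 5: merge R2<->R3 -> R2=(0,4,0,0) R3=(0,4,0,0)
Op 6: inc R3 by 4 -> R3=(0,4,0,4) value=8
Op 7: merge R1<->R0 -> R1=(3,4,0,0) R0=(3,4,0,0)
Op 8: merge R3<->R1 -> R3=(3,4,0,4) R1=(3,4,0,4)

Answer: 3 4 0 4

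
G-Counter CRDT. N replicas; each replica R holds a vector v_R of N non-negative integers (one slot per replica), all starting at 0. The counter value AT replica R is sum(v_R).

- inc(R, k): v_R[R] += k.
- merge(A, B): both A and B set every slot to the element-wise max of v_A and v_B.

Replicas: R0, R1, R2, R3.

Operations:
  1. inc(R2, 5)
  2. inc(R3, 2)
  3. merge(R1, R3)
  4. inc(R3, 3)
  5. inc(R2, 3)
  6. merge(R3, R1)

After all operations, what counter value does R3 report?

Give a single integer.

Answer: 5

Derivation:
Op 1: inc R2 by 5 -> R2=(0,0,5,0) value=5
Op 2: inc R3 by 2 -> R3=(0,0,0,2) value=2
Op 3: merge R1<->R3 -> R1=(0,0,0,2) R3=(0,0,0,2)
Op 4: inc R3 by 3 -> R3=(0,0,0,5) value=5
Op 5: inc R2 by 3 -> R2=(0,0,8,0) value=8
Op 6: merge R3<->R1 -> R3=(0,0,0,5) R1=(0,0,0,5)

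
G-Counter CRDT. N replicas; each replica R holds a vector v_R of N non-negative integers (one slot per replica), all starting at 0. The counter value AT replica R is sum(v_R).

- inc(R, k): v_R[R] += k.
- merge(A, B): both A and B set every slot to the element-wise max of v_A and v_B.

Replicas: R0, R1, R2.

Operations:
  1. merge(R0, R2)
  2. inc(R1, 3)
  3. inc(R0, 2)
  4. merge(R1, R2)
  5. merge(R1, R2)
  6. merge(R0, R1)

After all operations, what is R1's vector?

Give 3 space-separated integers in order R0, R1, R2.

Op 1: merge R0<->R2 -> R0=(0,0,0) R2=(0,0,0)
Op 2: inc R1 by 3 -> R1=(0,3,0) value=3
Op 3: inc R0 by 2 -> R0=(2,0,0) value=2
Op 4: merge R1<->R2 -> R1=(0,3,0) R2=(0,3,0)
Op 5: merge R1<->R2 -> R1=(0,3,0) R2=(0,3,0)
Op 6: merge R0<->R1 -> R0=(2,3,0) R1=(2,3,0)

Answer: 2 3 0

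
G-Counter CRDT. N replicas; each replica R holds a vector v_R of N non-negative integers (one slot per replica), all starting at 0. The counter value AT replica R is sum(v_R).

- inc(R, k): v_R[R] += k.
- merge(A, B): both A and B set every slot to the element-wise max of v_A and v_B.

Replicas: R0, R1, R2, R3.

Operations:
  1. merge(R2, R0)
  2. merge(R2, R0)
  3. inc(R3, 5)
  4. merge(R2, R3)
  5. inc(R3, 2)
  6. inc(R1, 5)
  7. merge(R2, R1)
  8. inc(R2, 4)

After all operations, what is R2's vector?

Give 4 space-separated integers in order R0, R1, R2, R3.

Op 1: merge R2<->R0 -> R2=(0,0,0,0) R0=(0,0,0,0)
Op 2: merge R2<->R0 -> R2=(0,0,0,0) R0=(0,0,0,0)
Op 3: inc R3 by 5 -> R3=(0,0,0,5) value=5
Op 4: merge R2<->R3 -> R2=(0,0,0,5) R3=(0,0,0,5)
Op 5: inc R3 by 2 -> R3=(0,0,0,7) value=7
Op 6: inc R1 by 5 -> R1=(0,5,0,0) value=5
Op 7: merge R2<->R1 -> R2=(0,5,0,5) R1=(0,5,0,5)
Op 8: inc R2 by 4 -> R2=(0,5,4,5) value=14

Answer: 0 5 4 5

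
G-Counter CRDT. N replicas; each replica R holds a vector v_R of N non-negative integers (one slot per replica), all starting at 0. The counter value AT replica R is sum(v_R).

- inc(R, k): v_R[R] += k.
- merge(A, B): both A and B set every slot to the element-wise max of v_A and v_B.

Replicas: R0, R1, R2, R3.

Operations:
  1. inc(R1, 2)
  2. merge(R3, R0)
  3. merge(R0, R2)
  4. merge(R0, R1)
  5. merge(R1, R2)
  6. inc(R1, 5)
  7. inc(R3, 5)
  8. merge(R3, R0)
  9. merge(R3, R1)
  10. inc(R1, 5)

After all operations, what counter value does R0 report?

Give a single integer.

Op 1: inc R1 by 2 -> R1=(0,2,0,0) value=2
Op 2: merge R3<->R0 -> R3=(0,0,0,0) R0=(0,0,0,0)
Op 3: merge R0<->R2 -> R0=(0,0,0,0) R2=(0,0,0,0)
Op 4: merge R0<->R1 -> R0=(0,2,0,0) R1=(0,2,0,0)
Op 5: merge R1<->R2 -> R1=(0,2,0,0) R2=(0,2,0,0)
Op 6: inc R1 by 5 -> R1=(0,7,0,0) value=7
Op 7: inc R3 by 5 -> R3=(0,0,0,5) value=5
Op 8: merge R3<->R0 -> R3=(0,2,0,5) R0=(0,2,0,5)
Op 9: merge R3<->R1 -> R3=(0,7,0,5) R1=(0,7,0,5)
Op 10: inc R1 by 5 -> R1=(0,12,0,5) value=17

Answer: 7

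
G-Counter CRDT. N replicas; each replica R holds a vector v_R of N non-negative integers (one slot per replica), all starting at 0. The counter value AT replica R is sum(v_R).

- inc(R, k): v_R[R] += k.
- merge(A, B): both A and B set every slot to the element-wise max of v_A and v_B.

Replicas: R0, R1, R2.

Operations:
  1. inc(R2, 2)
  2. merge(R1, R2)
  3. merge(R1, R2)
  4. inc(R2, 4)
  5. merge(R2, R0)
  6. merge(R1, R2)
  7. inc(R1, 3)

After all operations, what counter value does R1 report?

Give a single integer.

Answer: 9

Derivation:
Op 1: inc R2 by 2 -> R2=(0,0,2) value=2
Op 2: merge R1<->R2 -> R1=(0,0,2) R2=(0,0,2)
Op 3: merge R1<->R2 -> R1=(0,0,2) R2=(0,0,2)
Op 4: inc R2 by 4 -> R2=(0,0,6) value=6
Op 5: merge R2<->R0 -> R2=(0,0,6) R0=(0,0,6)
Op 6: merge R1<->R2 -> R1=(0,0,6) R2=(0,0,6)
Op 7: inc R1 by 3 -> R1=(0,3,6) value=9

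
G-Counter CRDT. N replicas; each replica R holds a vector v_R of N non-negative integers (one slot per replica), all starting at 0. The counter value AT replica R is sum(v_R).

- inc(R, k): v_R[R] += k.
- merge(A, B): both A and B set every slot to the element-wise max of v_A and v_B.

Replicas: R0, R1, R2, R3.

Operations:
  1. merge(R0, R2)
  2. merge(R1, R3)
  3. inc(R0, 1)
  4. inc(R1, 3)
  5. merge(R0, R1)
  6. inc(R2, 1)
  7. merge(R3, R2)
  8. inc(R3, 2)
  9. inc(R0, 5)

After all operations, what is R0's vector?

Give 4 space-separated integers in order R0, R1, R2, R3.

Op 1: merge R0<->R2 -> R0=(0,0,0,0) R2=(0,0,0,0)
Op 2: merge R1<->R3 -> R1=(0,0,0,0) R3=(0,0,0,0)
Op 3: inc R0 by 1 -> R0=(1,0,0,0) value=1
Op 4: inc R1 by 3 -> R1=(0,3,0,0) value=3
Op 5: merge R0<->R1 -> R0=(1,3,0,0) R1=(1,3,0,0)
Op 6: inc R2 by 1 -> R2=(0,0,1,0) value=1
Op 7: merge R3<->R2 -> R3=(0,0,1,0) R2=(0,0,1,0)
Op 8: inc R3 by 2 -> R3=(0,0,1,2) value=3
Op 9: inc R0 by 5 -> R0=(6,3,0,0) value=9

Answer: 6 3 0 0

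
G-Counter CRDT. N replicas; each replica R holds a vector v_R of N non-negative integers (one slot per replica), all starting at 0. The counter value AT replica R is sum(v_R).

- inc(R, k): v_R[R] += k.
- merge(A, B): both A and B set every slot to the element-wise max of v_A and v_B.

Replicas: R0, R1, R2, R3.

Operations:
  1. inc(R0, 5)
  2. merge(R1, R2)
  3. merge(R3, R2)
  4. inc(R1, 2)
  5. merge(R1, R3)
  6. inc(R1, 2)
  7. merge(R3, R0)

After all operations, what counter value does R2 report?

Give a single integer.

Op 1: inc R0 by 5 -> R0=(5,0,0,0) value=5
Op 2: merge R1<->R2 -> R1=(0,0,0,0) R2=(0,0,0,0)
Op 3: merge R3<->R2 -> R3=(0,0,0,0) R2=(0,0,0,0)
Op 4: inc R1 by 2 -> R1=(0,2,0,0) value=2
Op 5: merge R1<->R3 -> R1=(0,2,0,0) R3=(0,2,0,0)
Op 6: inc R1 by 2 -> R1=(0,4,0,0) value=4
Op 7: merge R3<->R0 -> R3=(5,2,0,0) R0=(5,2,0,0)

Answer: 0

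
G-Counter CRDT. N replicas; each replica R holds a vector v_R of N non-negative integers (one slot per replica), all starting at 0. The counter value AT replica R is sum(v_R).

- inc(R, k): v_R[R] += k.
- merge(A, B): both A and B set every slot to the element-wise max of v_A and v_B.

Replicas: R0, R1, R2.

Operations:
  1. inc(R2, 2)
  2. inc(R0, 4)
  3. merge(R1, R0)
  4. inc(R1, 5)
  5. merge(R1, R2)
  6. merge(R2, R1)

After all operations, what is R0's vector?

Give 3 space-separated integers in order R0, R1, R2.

Op 1: inc R2 by 2 -> R2=(0,0,2) value=2
Op 2: inc R0 by 4 -> R0=(4,0,0) value=4
Op 3: merge R1<->R0 -> R1=(4,0,0) R0=(4,0,0)
Op 4: inc R1 by 5 -> R1=(4,5,0) value=9
Op 5: merge R1<->R2 -> R1=(4,5,2) R2=(4,5,2)
Op 6: merge R2<->R1 -> R2=(4,5,2) R1=(4,5,2)

Answer: 4 0 0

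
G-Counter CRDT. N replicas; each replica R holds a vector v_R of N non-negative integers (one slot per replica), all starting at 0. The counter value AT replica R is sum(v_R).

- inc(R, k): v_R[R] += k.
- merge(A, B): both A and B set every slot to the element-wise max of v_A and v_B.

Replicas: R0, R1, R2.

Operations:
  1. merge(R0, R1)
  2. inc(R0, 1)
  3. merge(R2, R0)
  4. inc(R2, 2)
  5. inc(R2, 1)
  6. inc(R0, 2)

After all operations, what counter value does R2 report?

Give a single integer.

Op 1: merge R0<->R1 -> R0=(0,0,0) R1=(0,0,0)
Op 2: inc R0 by 1 -> R0=(1,0,0) value=1
Op 3: merge R2<->R0 -> R2=(1,0,0) R0=(1,0,0)
Op 4: inc R2 by 2 -> R2=(1,0,2) value=3
Op 5: inc R2 by 1 -> R2=(1,0,3) value=4
Op 6: inc R0 by 2 -> R0=(3,0,0) value=3

Answer: 4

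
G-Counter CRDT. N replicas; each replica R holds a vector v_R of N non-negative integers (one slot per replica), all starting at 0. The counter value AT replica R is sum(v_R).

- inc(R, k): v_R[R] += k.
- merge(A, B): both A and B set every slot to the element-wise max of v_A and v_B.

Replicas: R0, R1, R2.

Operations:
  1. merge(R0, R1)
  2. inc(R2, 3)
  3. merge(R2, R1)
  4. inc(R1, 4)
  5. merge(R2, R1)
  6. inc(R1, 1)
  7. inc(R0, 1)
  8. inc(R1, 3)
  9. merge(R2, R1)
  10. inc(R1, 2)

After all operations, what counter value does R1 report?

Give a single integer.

Op 1: merge R0<->R1 -> R0=(0,0,0) R1=(0,0,0)
Op 2: inc R2 by 3 -> R2=(0,0,3) value=3
Op 3: merge R2<->R1 -> R2=(0,0,3) R1=(0,0,3)
Op 4: inc R1 by 4 -> R1=(0,4,3) value=7
Op 5: merge R2<->R1 -> R2=(0,4,3) R1=(0,4,3)
Op 6: inc R1 by 1 -> R1=(0,5,3) value=8
Op 7: inc R0 by 1 -> R0=(1,0,0) value=1
Op 8: inc R1 by 3 -> R1=(0,8,3) value=11
Op 9: merge R2<->R1 -> R2=(0,8,3) R1=(0,8,3)
Op 10: inc R1 by 2 -> R1=(0,10,3) value=13

Answer: 13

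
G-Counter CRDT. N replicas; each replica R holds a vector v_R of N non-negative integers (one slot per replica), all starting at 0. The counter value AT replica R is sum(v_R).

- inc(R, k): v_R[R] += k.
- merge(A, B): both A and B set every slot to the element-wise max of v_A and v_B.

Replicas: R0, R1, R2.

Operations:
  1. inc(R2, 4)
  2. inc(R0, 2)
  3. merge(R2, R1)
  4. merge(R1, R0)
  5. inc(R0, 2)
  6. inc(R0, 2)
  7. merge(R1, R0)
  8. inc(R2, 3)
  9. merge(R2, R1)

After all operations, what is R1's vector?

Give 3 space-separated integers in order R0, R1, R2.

Op 1: inc R2 by 4 -> R2=(0,0,4) value=4
Op 2: inc R0 by 2 -> R0=(2,0,0) value=2
Op 3: merge R2<->R1 -> R2=(0,0,4) R1=(0,0,4)
Op 4: merge R1<->R0 -> R1=(2,0,4) R0=(2,0,4)
Op 5: inc R0 by 2 -> R0=(4,0,4) value=8
Op 6: inc R0 by 2 -> R0=(6,0,4) value=10
Op 7: merge R1<->R0 -> R1=(6,0,4) R0=(6,0,4)
Op 8: inc R2 by 3 -> R2=(0,0,7) value=7
Op 9: merge R2<->R1 -> R2=(6,0,7) R1=(6,0,7)

Answer: 6 0 7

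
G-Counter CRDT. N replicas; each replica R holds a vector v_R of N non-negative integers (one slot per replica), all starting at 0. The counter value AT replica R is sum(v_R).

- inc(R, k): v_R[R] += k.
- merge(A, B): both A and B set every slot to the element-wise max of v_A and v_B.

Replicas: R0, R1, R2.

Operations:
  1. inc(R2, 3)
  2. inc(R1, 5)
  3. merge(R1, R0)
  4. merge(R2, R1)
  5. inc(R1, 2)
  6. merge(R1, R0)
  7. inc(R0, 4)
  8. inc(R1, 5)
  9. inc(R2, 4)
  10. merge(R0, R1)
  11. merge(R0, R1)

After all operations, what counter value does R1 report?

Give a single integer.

Op 1: inc R2 by 3 -> R2=(0,0,3) value=3
Op 2: inc R1 by 5 -> R1=(0,5,0) value=5
Op 3: merge R1<->R0 -> R1=(0,5,0) R0=(0,5,0)
Op 4: merge R2<->R1 -> R2=(0,5,3) R1=(0,5,3)
Op 5: inc R1 by 2 -> R1=(0,7,3) value=10
Op 6: merge R1<->R0 -> R1=(0,7,3) R0=(0,7,3)
Op 7: inc R0 by 4 -> R0=(4,7,3) value=14
Op 8: inc R1 by 5 -> R1=(0,12,3) value=15
Op 9: inc R2 by 4 -> R2=(0,5,7) value=12
Op 10: merge R0<->R1 -> R0=(4,12,3) R1=(4,12,3)
Op 11: merge R0<->R1 -> R0=(4,12,3) R1=(4,12,3)

Answer: 19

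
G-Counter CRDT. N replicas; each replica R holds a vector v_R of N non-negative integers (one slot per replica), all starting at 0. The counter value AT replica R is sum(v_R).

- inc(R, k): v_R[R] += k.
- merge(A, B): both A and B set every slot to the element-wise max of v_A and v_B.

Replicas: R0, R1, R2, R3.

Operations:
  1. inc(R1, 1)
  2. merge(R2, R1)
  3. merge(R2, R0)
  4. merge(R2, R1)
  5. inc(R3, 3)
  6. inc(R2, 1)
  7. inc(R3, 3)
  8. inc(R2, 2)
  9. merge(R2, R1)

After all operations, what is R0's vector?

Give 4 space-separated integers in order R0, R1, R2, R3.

Op 1: inc R1 by 1 -> R1=(0,1,0,0) value=1
Op 2: merge R2<->R1 -> R2=(0,1,0,0) R1=(0,1,0,0)
Op 3: merge R2<->R0 -> R2=(0,1,0,0) R0=(0,1,0,0)
Op 4: merge R2<->R1 -> R2=(0,1,0,0) R1=(0,1,0,0)
Op 5: inc R3 by 3 -> R3=(0,0,0,3) value=3
Op 6: inc R2 by 1 -> R2=(0,1,1,0) value=2
Op 7: inc R3 by 3 -> R3=(0,0,0,6) value=6
Op 8: inc R2 by 2 -> R2=(0,1,3,0) value=4
Op 9: merge R2<->R1 -> R2=(0,1,3,0) R1=(0,1,3,0)

Answer: 0 1 0 0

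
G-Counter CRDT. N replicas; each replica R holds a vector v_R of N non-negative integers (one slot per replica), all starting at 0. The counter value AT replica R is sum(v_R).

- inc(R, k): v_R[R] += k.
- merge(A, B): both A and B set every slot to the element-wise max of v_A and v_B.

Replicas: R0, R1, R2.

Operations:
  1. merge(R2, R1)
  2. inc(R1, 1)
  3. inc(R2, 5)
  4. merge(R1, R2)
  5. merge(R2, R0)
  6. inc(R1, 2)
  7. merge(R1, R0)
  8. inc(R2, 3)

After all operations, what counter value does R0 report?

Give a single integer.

Answer: 8

Derivation:
Op 1: merge R2<->R1 -> R2=(0,0,0) R1=(0,0,0)
Op 2: inc R1 by 1 -> R1=(0,1,0) value=1
Op 3: inc R2 by 5 -> R2=(0,0,5) value=5
Op 4: merge R1<->R2 -> R1=(0,1,5) R2=(0,1,5)
Op 5: merge R2<->R0 -> R2=(0,1,5) R0=(0,1,5)
Op 6: inc R1 by 2 -> R1=(0,3,5) value=8
Op 7: merge R1<->R0 -> R1=(0,3,5) R0=(0,3,5)
Op 8: inc R2 by 3 -> R2=(0,1,8) value=9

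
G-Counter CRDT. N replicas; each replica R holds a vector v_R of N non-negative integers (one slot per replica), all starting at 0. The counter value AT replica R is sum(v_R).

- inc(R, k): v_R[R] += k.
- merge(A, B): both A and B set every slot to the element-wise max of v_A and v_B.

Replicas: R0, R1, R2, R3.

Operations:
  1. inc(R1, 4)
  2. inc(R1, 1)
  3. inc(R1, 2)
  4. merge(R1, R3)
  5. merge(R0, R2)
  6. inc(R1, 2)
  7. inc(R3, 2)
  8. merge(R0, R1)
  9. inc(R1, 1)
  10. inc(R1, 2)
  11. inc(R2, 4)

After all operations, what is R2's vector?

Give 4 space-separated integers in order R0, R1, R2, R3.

Answer: 0 0 4 0

Derivation:
Op 1: inc R1 by 4 -> R1=(0,4,0,0) value=4
Op 2: inc R1 by 1 -> R1=(0,5,0,0) value=5
Op 3: inc R1 by 2 -> R1=(0,7,0,0) value=7
Op 4: merge R1<->R3 -> R1=(0,7,0,0) R3=(0,7,0,0)
Op 5: merge R0<->R2 -> R0=(0,0,0,0) R2=(0,0,0,0)
Op 6: inc R1 by 2 -> R1=(0,9,0,0) value=9
Op 7: inc R3 by 2 -> R3=(0,7,0,2) value=9
Op 8: merge R0<->R1 -> R0=(0,9,0,0) R1=(0,9,0,0)
Op 9: inc R1 by 1 -> R1=(0,10,0,0) value=10
Op 10: inc R1 by 2 -> R1=(0,12,0,0) value=12
Op 11: inc R2 by 4 -> R2=(0,0,4,0) value=4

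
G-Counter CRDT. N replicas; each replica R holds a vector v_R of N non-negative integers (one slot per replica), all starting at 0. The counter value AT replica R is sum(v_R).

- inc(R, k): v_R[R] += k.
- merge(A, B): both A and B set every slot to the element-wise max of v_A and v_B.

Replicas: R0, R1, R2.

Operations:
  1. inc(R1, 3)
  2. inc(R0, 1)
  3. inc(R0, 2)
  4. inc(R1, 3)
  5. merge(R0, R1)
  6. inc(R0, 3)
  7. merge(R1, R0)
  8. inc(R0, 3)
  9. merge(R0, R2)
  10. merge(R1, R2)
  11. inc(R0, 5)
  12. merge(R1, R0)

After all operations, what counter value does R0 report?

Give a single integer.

Op 1: inc R1 by 3 -> R1=(0,3,0) value=3
Op 2: inc R0 by 1 -> R0=(1,0,0) value=1
Op 3: inc R0 by 2 -> R0=(3,0,0) value=3
Op 4: inc R1 by 3 -> R1=(0,6,0) value=6
Op 5: merge R0<->R1 -> R0=(3,6,0) R1=(3,6,0)
Op 6: inc R0 by 3 -> R0=(6,6,0) value=12
Op 7: merge R1<->R0 -> R1=(6,6,0) R0=(6,6,0)
Op 8: inc R0 by 3 -> R0=(9,6,0) value=15
Op 9: merge R0<->R2 -> R0=(9,6,0) R2=(9,6,0)
Op 10: merge R1<->R2 -> R1=(9,6,0) R2=(9,6,0)
Op 11: inc R0 by 5 -> R0=(14,6,0) value=20
Op 12: merge R1<->R0 -> R1=(14,6,0) R0=(14,6,0)

Answer: 20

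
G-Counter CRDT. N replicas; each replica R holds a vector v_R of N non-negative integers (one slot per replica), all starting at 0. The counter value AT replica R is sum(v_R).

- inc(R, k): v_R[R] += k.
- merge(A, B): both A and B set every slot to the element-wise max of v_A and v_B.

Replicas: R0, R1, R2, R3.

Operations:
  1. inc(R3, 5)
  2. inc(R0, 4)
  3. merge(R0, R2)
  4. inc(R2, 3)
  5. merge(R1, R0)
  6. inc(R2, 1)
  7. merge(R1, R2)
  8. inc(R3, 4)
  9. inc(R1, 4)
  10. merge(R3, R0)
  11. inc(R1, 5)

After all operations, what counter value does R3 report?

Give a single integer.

Answer: 13

Derivation:
Op 1: inc R3 by 5 -> R3=(0,0,0,5) value=5
Op 2: inc R0 by 4 -> R0=(4,0,0,0) value=4
Op 3: merge R0<->R2 -> R0=(4,0,0,0) R2=(4,0,0,0)
Op 4: inc R2 by 3 -> R2=(4,0,3,0) value=7
Op 5: merge R1<->R0 -> R1=(4,0,0,0) R0=(4,0,0,0)
Op 6: inc R2 by 1 -> R2=(4,0,4,0) value=8
Op 7: merge R1<->R2 -> R1=(4,0,4,0) R2=(4,0,4,0)
Op 8: inc R3 by 4 -> R3=(0,0,0,9) value=9
Op 9: inc R1 by 4 -> R1=(4,4,4,0) value=12
Op 10: merge R3<->R0 -> R3=(4,0,0,9) R0=(4,0,0,9)
Op 11: inc R1 by 5 -> R1=(4,9,4,0) value=17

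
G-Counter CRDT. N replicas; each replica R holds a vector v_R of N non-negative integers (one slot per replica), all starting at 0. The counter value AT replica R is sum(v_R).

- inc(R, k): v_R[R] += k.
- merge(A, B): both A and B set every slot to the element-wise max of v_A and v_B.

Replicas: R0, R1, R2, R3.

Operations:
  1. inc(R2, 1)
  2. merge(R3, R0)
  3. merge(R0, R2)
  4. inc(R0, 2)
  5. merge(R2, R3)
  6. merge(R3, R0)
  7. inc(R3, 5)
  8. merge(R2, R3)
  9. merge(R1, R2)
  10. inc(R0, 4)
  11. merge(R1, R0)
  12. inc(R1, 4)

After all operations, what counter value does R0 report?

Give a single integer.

Op 1: inc R2 by 1 -> R2=(0,0,1,0) value=1
Op 2: merge R3<->R0 -> R3=(0,0,0,0) R0=(0,0,0,0)
Op 3: merge R0<->R2 -> R0=(0,0,1,0) R2=(0,0,1,0)
Op 4: inc R0 by 2 -> R0=(2,0,1,0) value=3
Op 5: merge R2<->R3 -> R2=(0,0,1,0) R3=(0,0,1,0)
Op 6: merge R3<->R0 -> R3=(2,0,1,0) R0=(2,0,1,0)
Op 7: inc R3 by 5 -> R3=(2,0,1,5) value=8
Op 8: merge R2<->R3 -> R2=(2,0,1,5) R3=(2,0,1,5)
Op 9: merge R1<->R2 -> R1=(2,0,1,5) R2=(2,0,1,5)
Op 10: inc R0 by 4 -> R0=(6,0,1,0) value=7
Op 11: merge R1<->R0 -> R1=(6,0,1,5) R0=(6,0,1,5)
Op 12: inc R1 by 4 -> R1=(6,4,1,5) value=16

Answer: 12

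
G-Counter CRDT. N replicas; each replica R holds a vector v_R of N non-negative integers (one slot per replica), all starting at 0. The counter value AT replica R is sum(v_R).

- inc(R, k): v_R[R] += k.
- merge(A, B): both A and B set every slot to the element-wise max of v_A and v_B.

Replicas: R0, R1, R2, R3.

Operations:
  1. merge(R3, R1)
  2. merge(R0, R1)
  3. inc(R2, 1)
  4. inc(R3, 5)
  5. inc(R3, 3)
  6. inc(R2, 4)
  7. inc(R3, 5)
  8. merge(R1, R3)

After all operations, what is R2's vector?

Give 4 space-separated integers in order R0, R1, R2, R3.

Op 1: merge R3<->R1 -> R3=(0,0,0,0) R1=(0,0,0,0)
Op 2: merge R0<->R1 -> R0=(0,0,0,0) R1=(0,0,0,0)
Op 3: inc R2 by 1 -> R2=(0,0,1,0) value=1
Op 4: inc R3 by 5 -> R3=(0,0,0,5) value=5
Op 5: inc R3 by 3 -> R3=(0,0,0,8) value=8
Op 6: inc R2 by 4 -> R2=(0,0,5,0) value=5
Op 7: inc R3 by 5 -> R3=(0,0,0,13) value=13
Op 8: merge R1<->R3 -> R1=(0,0,0,13) R3=(0,0,0,13)

Answer: 0 0 5 0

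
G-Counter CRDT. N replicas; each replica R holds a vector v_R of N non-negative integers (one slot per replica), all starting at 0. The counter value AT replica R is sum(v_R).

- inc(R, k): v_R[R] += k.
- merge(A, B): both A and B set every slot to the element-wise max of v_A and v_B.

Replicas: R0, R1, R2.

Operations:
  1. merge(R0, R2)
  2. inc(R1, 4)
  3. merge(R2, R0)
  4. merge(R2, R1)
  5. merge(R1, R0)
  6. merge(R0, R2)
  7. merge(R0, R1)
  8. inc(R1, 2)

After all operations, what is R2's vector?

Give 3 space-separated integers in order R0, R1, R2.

Op 1: merge R0<->R2 -> R0=(0,0,0) R2=(0,0,0)
Op 2: inc R1 by 4 -> R1=(0,4,0) value=4
Op 3: merge R2<->R0 -> R2=(0,0,0) R0=(0,0,0)
Op 4: merge R2<->R1 -> R2=(0,4,0) R1=(0,4,0)
Op 5: merge R1<->R0 -> R1=(0,4,0) R0=(0,4,0)
Op 6: merge R0<->R2 -> R0=(0,4,0) R2=(0,4,0)
Op 7: merge R0<->R1 -> R0=(0,4,0) R1=(0,4,0)
Op 8: inc R1 by 2 -> R1=(0,6,0) value=6

Answer: 0 4 0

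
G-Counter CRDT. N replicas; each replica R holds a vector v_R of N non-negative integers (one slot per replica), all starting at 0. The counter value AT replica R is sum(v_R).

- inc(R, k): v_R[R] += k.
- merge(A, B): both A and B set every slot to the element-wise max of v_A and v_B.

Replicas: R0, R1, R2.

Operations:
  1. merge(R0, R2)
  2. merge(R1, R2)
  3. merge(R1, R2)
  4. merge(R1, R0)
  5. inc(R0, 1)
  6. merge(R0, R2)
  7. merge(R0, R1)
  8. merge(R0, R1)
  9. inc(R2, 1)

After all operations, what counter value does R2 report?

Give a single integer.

Op 1: merge R0<->R2 -> R0=(0,0,0) R2=(0,0,0)
Op 2: merge R1<->R2 -> R1=(0,0,0) R2=(0,0,0)
Op 3: merge R1<->R2 -> R1=(0,0,0) R2=(0,0,0)
Op 4: merge R1<->R0 -> R1=(0,0,0) R0=(0,0,0)
Op 5: inc R0 by 1 -> R0=(1,0,0) value=1
Op 6: merge R0<->R2 -> R0=(1,0,0) R2=(1,0,0)
Op 7: merge R0<->R1 -> R0=(1,0,0) R1=(1,0,0)
Op 8: merge R0<->R1 -> R0=(1,0,0) R1=(1,0,0)
Op 9: inc R2 by 1 -> R2=(1,0,1) value=2

Answer: 2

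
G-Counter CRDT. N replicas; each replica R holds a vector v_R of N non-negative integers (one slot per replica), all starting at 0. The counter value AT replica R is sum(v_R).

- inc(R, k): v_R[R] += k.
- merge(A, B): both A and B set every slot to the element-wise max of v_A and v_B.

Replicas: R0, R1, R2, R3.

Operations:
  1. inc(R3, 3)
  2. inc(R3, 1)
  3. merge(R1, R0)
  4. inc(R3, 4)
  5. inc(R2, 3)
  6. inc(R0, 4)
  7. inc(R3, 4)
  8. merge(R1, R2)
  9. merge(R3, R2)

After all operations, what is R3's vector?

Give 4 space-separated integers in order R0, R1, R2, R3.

Op 1: inc R3 by 3 -> R3=(0,0,0,3) value=3
Op 2: inc R3 by 1 -> R3=(0,0,0,4) value=4
Op 3: merge R1<->R0 -> R1=(0,0,0,0) R0=(0,0,0,0)
Op 4: inc R3 by 4 -> R3=(0,0,0,8) value=8
Op 5: inc R2 by 3 -> R2=(0,0,3,0) value=3
Op 6: inc R0 by 4 -> R0=(4,0,0,0) value=4
Op 7: inc R3 by 4 -> R3=(0,0,0,12) value=12
Op 8: merge R1<->R2 -> R1=(0,0,3,0) R2=(0,0,3,0)
Op 9: merge R3<->R2 -> R3=(0,0,3,12) R2=(0,0,3,12)

Answer: 0 0 3 12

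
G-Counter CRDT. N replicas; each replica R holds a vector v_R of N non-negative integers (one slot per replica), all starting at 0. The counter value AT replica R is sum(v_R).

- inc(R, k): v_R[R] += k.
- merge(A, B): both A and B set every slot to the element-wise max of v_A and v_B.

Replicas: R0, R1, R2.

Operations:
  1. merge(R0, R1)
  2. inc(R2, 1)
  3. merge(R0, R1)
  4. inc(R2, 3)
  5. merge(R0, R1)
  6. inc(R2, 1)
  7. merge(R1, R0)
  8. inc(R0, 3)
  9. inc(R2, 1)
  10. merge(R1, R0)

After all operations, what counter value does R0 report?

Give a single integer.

Op 1: merge R0<->R1 -> R0=(0,0,0) R1=(0,0,0)
Op 2: inc R2 by 1 -> R2=(0,0,1) value=1
Op 3: merge R0<->R1 -> R0=(0,0,0) R1=(0,0,0)
Op 4: inc R2 by 3 -> R2=(0,0,4) value=4
Op 5: merge R0<->R1 -> R0=(0,0,0) R1=(0,0,0)
Op 6: inc R2 by 1 -> R2=(0,0,5) value=5
Op 7: merge R1<->R0 -> R1=(0,0,0) R0=(0,0,0)
Op 8: inc R0 by 3 -> R0=(3,0,0) value=3
Op 9: inc R2 by 1 -> R2=(0,0,6) value=6
Op 10: merge R1<->R0 -> R1=(3,0,0) R0=(3,0,0)

Answer: 3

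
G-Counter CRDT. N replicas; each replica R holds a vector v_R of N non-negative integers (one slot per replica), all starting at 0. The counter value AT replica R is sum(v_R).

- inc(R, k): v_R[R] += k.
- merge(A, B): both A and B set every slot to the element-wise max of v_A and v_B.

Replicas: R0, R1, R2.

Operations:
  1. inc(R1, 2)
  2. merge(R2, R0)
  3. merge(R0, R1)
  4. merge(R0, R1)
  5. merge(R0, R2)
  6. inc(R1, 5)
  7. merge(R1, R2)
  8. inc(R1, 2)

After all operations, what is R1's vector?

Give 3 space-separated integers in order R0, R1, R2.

Op 1: inc R1 by 2 -> R1=(0,2,0) value=2
Op 2: merge R2<->R0 -> R2=(0,0,0) R0=(0,0,0)
Op 3: merge R0<->R1 -> R0=(0,2,0) R1=(0,2,0)
Op 4: merge R0<->R1 -> R0=(0,2,0) R1=(0,2,0)
Op 5: merge R0<->R2 -> R0=(0,2,0) R2=(0,2,0)
Op 6: inc R1 by 5 -> R1=(0,7,0) value=7
Op 7: merge R1<->R2 -> R1=(0,7,0) R2=(0,7,0)
Op 8: inc R1 by 2 -> R1=(0,9,0) value=9

Answer: 0 9 0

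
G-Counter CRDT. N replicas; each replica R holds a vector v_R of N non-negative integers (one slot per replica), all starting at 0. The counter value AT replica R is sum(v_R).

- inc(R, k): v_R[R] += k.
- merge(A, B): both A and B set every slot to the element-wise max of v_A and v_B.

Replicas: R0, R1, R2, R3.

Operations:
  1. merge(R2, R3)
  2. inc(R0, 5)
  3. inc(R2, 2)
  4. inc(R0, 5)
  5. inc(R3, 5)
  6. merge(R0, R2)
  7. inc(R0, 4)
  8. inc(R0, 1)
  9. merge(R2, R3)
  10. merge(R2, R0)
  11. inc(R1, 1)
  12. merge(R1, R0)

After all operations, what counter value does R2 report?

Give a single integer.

Op 1: merge R2<->R3 -> R2=(0,0,0,0) R3=(0,0,0,0)
Op 2: inc R0 by 5 -> R0=(5,0,0,0) value=5
Op 3: inc R2 by 2 -> R2=(0,0,2,0) value=2
Op 4: inc R0 by 5 -> R0=(10,0,0,0) value=10
Op 5: inc R3 by 5 -> R3=(0,0,0,5) value=5
Op 6: merge R0<->R2 -> R0=(10,0,2,0) R2=(10,0,2,0)
Op 7: inc R0 by 4 -> R0=(14,0,2,0) value=16
Op 8: inc R0 by 1 -> R0=(15,0,2,0) value=17
Op 9: merge R2<->R3 -> R2=(10,0,2,5) R3=(10,0,2,5)
Op 10: merge R2<->R0 -> R2=(15,0,2,5) R0=(15,0,2,5)
Op 11: inc R1 by 1 -> R1=(0,1,0,0) value=1
Op 12: merge R1<->R0 -> R1=(15,1,2,5) R0=(15,1,2,5)

Answer: 22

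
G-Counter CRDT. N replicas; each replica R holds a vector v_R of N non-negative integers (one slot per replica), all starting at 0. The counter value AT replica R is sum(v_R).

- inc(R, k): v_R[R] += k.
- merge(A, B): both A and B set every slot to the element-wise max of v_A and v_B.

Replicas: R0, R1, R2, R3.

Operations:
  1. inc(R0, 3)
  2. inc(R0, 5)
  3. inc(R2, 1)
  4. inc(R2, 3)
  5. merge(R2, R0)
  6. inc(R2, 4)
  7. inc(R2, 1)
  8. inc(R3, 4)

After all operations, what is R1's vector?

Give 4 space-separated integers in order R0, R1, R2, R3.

Answer: 0 0 0 0

Derivation:
Op 1: inc R0 by 3 -> R0=(3,0,0,0) value=3
Op 2: inc R0 by 5 -> R0=(8,0,0,0) value=8
Op 3: inc R2 by 1 -> R2=(0,0,1,0) value=1
Op 4: inc R2 by 3 -> R2=(0,0,4,0) value=4
Op 5: merge R2<->R0 -> R2=(8,0,4,0) R0=(8,0,4,0)
Op 6: inc R2 by 4 -> R2=(8,0,8,0) value=16
Op 7: inc R2 by 1 -> R2=(8,0,9,0) value=17
Op 8: inc R3 by 4 -> R3=(0,0,0,4) value=4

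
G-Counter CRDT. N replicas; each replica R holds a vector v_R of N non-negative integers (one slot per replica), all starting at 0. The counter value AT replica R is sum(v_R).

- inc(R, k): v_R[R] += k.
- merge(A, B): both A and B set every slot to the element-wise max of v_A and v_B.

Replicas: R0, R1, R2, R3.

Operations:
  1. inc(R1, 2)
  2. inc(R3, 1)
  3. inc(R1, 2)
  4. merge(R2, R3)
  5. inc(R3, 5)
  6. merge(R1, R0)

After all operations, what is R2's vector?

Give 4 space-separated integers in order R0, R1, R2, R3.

Answer: 0 0 0 1

Derivation:
Op 1: inc R1 by 2 -> R1=(0,2,0,0) value=2
Op 2: inc R3 by 1 -> R3=(0,0,0,1) value=1
Op 3: inc R1 by 2 -> R1=(0,4,0,0) value=4
Op 4: merge R2<->R3 -> R2=(0,0,0,1) R3=(0,0,0,1)
Op 5: inc R3 by 5 -> R3=(0,0,0,6) value=6
Op 6: merge R1<->R0 -> R1=(0,4,0,0) R0=(0,4,0,0)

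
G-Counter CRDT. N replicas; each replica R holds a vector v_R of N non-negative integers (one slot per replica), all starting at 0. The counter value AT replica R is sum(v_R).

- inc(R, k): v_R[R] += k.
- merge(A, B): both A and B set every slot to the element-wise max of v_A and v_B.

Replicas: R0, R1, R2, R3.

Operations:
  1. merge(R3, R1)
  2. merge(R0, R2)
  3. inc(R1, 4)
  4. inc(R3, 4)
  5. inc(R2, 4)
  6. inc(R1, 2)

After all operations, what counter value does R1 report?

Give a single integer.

Op 1: merge R3<->R1 -> R3=(0,0,0,0) R1=(0,0,0,0)
Op 2: merge R0<->R2 -> R0=(0,0,0,0) R2=(0,0,0,0)
Op 3: inc R1 by 4 -> R1=(0,4,0,0) value=4
Op 4: inc R3 by 4 -> R3=(0,0,0,4) value=4
Op 5: inc R2 by 4 -> R2=(0,0,4,0) value=4
Op 6: inc R1 by 2 -> R1=(0,6,0,0) value=6

Answer: 6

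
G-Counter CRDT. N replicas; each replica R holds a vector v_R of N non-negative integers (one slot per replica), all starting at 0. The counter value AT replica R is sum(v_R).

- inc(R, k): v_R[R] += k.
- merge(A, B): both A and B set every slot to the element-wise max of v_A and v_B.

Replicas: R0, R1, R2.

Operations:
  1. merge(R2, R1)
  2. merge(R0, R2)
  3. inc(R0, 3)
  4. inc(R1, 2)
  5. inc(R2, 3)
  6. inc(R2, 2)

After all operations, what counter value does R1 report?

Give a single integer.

Op 1: merge R2<->R1 -> R2=(0,0,0) R1=(0,0,0)
Op 2: merge R0<->R2 -> R0=(0,0,0) R2=(0,0,0)
Op 3: inc R0 by 3 -> R0=(3,0,0) value=3
Op 4: inc R1 by 2 -> R1=(0,2,0) value=2
Op 5: inc R2 by 3 -> R2=(0,0,3) value=3
Op 6: inc R2 by 2 -> R2=(0,0,5) value=5

Answer: 2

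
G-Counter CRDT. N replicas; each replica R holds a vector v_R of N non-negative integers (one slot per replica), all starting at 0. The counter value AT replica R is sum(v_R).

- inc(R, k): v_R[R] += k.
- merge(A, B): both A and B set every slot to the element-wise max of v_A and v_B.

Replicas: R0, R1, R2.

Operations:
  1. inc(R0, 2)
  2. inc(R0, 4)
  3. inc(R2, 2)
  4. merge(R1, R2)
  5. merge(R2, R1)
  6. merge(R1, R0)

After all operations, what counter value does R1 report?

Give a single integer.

Op 1: inc R0 by 2 -> R0=(2,0,0) value=2
Op 2: inc R0 by 4 -> R0=(6,0,0) value=6
Op 3: inc R2 by 2 -> R2=(0,0,2) value=2
Op 4: merge R1<->R2 -> R1=(0,0,2) R2=(0,0,2)
Op 5: merge R2<->R1 -> R2=(0,0,2) R1=(0,0,2)
Op 6: merge R1<->R0 -> R1=(6,0,2) R0=(6,0,2)

Answer: 8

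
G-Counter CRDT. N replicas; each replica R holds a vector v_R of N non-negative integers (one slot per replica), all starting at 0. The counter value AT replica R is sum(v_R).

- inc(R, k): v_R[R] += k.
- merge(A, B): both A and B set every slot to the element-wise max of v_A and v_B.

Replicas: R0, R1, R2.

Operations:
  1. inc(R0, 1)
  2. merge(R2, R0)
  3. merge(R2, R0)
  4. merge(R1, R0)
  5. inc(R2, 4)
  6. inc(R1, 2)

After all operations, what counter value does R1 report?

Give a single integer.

Op 1: inc R0 by 1 -> R0=(1,0,0) value=1
Op 2: merge R2<->R0 -> R2=(1,0,0) R0=(1,0,0)
Op 3: merge R2<->R0 -> R2=(1,0,0) R0=(1,0,0)
Op 4: merge R1<->R0 -> R1=(1,0,0) R0=(1,0,0)
Op 5: inc R2 by 4 -> R2=(1,0,4) value=5
Op 6: inc R1 by 2 -> R1=(1,2,0) value=3

Answer: 3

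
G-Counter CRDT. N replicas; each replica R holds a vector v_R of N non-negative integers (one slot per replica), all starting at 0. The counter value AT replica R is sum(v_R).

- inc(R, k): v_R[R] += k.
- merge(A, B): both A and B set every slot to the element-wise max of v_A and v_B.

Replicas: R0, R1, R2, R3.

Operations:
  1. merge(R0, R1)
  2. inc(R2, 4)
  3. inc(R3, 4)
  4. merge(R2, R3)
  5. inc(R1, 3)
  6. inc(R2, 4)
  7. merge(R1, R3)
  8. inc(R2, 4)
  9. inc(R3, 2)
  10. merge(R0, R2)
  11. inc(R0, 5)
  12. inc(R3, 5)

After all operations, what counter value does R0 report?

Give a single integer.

Op 1: merge R0<->R1 -> R0=(0,0,0,0) R1=(0,0,0,0)
Op 2: inc R2 by 4 -> R2=(0,0,4,0) value=4
Op 3: inc R3 by 4 -> R3=(0,0,0,4) value=4
Op 4: merge R2<->R3 -> R2=(0,0,4,4) R3=(0,0,4,4)
Op 5: inc R1 by 3 -> R1=(0,3,0,0) value=3
Op 6: inc R2 by 4 -> R2=(0,0,8,4) value=12
Op 7: merge R1<->R3 -> R1=(0,3,4,4) R3=(0,3,4,4)
Op 8: inc R2 by 4 -> R2=(0,0,12,4) value=16
Op 9: inc R3 by 2 -> R3=(0,3,4,6) value=13
Op 10: merge R0<->R2 -> R0=(0,0,12,4) R2=(0,0,12,4)
Op 11: inc R0 by 5 -> R0=(5,0,12,4) value=21
Op 12: inc R3 by 5 -> R3=(0,3,4,11) value=18

Answer: 21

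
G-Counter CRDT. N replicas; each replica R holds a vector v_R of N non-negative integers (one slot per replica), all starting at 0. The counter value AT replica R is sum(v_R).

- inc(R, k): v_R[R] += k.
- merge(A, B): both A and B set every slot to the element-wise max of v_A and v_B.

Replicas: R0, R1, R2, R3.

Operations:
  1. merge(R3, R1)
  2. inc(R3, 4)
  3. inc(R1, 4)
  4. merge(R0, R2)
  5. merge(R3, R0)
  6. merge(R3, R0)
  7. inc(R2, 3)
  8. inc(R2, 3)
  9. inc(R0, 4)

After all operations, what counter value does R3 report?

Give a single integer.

Answer: 4

Derivation:
Op 1: merge R3<->R1 -> R3=(0,0,0,0) R1=(0,0,0,0)
Op 2: inc R3 by 4 -> R3=(0,0,0,4) value=4
Op 3: inc R1 by 4 -> R1=(0,4,0,0) value=4
Op 4: merge R0<->R2 -> R0=(0,0,0,0) R2=(0,0,0,0)
Op 5: merge R3<->R0 -> R3=(0,0,0,4) R0=(0,0,0,4)
Op 6: merge R3<->R0 -> R3=(0,0,0,4) R0=(0,0,0,4)
Op 7: inc R2 by 3 -> R2=(0,0,3,0) value=3
Op 8: inc R2 by 3 -> R2=(0,0,6,0) value=6
Op 9: inc R0 by 4 -> R0=(4,0,0,4) value=8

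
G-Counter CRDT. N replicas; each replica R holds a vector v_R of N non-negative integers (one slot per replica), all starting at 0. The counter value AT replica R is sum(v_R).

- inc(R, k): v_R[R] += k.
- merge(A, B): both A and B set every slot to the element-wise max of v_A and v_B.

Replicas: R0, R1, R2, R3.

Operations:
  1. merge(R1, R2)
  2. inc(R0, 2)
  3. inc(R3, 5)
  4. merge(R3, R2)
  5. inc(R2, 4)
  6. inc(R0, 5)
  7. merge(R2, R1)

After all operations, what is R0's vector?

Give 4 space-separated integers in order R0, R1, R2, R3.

Op 1: merge R1<->R2 -> R1=(0,0,0,0) R2=(0,0,0,0)
Op 2: inc R0 by 2 -> R0=(2,0,0,0) value=2
Op 3: inc R3 by 5 -> R3=(0,0,0,5) value=5
Op 4: merge R3<->R2 -> R3=(0,0,0,5) R2=(0,0,0,5)
Op 5: inc R2 by 4 -> R2=(0,0,4,5) value=9
Op 6: inc R0 by 5 -> R0=(7,0,0,0) value=7
Op 7: merge R2<->R1 -> R2=(0,0,4,5) R1=(0,0,4,5)

Answer: 7 0 0 0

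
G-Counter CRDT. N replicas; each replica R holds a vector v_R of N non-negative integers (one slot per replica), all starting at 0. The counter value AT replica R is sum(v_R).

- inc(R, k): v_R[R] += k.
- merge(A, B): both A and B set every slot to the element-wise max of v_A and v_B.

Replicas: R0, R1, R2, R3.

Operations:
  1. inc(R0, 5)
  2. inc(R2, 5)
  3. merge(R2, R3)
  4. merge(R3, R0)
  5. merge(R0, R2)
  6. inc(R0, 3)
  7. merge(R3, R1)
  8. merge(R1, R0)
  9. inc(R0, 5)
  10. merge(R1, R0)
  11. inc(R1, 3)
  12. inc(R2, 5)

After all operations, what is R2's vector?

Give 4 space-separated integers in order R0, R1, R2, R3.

Op 1: inc R0 by 5 -> R0=(5,0,0,0) value=5
Op 2: inc R2 by 5 -> R2=(0,0,5,0) value=5
Op 3: merge R2<->R3 -> R2=(0,0,5,0) R3=(0,0,5,0)
Op 4: merge R3<->R0 -> R3=(5,0,5,0) R0=(5,0,5,0)
Op 5: merge R0<->R2 -> R0=(5,0,5,0) R2=(5,0,5,0)
Op 6: inc R0 by 3 -> R0=(8,0,5,0) value=13
Op 7: merge R3<->R1 -> R3=(5,0,5,0) R1=(5,0,5,0)
Op 8: merge R1<->R0 -> R1=(8,0,5,0) R0=(8,0,5,0)
Op 9: inc R0 by 5 -> R0=(13,0,5,0) value=18
Op 10: merge R1<->R0 -> R1=(13,0,5,0) R0=(13,0,5,0)
Op 11: inc R1 by 3 -> R1=(13,3,5,0) value=21
Op 12: inc R2 by 5 -> R2=(5,0,10,0) value=15

Answer: 5 0 10 0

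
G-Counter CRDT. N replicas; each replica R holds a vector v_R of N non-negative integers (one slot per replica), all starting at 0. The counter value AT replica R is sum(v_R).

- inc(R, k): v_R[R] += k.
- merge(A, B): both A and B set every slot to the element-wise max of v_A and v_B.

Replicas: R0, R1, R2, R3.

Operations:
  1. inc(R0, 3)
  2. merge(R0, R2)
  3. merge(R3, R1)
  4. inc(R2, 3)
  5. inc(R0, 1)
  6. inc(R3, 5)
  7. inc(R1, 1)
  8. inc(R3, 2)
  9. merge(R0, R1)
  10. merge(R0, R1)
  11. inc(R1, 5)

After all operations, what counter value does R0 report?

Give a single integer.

Answer: 5

Derivation:
Op 1: inc R0 by 3 -> R0=(3,0,0,0) value=3
Op 2: merge R0<->R2 -> R0=(3,0,0,0) R2=(3,0,0,0)
Op 3: merge R3<->R1 -> R3=(0,0,0,0) R1=(0,0,0,0)
Op 4: inc R2 by 3 -> R2=(3,0,3,0) value=6
Op 5: inc R0 by 1 -> R0=(4,0,0,0) value=4
Op 6: inc R3 by 5 -> R3=(0,0,0,5) value=5
Op 7: inc R1 by 1 -> R1=(0,1,0,0) value=1
Op 8: inc R3 by 2 -> R3=(0,0,0,7) value=7
Op 9: merge R0<->R1 -> R0=(4,1,0,0) R1=(4,1,0,0)
Op 10: merge R0<->R1 -> R0=(4,1,0,0) R1=(4,1,0,0)
Op 11: inc R1 by 5 -> R1=(4,6,0,0) value=10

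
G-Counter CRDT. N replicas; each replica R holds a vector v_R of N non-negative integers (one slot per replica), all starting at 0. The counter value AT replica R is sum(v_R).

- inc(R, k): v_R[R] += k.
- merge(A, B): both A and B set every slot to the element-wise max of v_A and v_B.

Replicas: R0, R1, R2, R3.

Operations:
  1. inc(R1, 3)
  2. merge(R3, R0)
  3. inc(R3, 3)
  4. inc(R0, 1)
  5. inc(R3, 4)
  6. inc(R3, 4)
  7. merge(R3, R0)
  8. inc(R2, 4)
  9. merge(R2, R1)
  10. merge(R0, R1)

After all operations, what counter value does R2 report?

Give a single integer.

Op 1: inc R1 by 3 -> R1=(0,3,0,0) value=3
Op 2: merge R3<->R0 -> R3=(0,0,0,0) R0=(0,0,0,0)
Op 3: inc R3 by 3 -> R3=(0,0,0,3) value=3
Op 4: inc R0 by 1 -> R0=(1,0,0,0) value=1
Op 5: inc R3 by 4 -> R3=(0,0,0,7) value=7
Op 6: inc R3 by 4 -> R3=(0,0,0,11) value=11
Op 7: merge R3<->R0 -> R3=(1,0,0,11) R0=(1,0,0,11)
Op 8: inc R2 by 4 -> R2=(0,0,4,0) value=4
Op 9: merge R2<->R1 -> R2=(0,3,4,0) R1=(0,3,4,0)
Op 10: merge R0<->R1 -> R0=(1,3,4,11) R1=(1,3,4,11)

Answer: 7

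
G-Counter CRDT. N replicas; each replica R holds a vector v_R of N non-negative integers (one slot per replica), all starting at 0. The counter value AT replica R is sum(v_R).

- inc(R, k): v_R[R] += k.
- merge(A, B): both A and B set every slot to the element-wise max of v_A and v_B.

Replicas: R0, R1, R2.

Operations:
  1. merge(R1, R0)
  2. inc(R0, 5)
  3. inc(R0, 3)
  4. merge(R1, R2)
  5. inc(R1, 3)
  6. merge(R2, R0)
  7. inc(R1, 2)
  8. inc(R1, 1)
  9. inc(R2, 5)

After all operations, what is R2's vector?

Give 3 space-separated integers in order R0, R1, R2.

Op 1: merge R1<->R0 -> R1=(0,0,0) R0=(0,0,0)
Op 2: inc R0 by 5 -> R0=(5,0,0) value=5
Op 3: inc R0 by 3 -> R0=(8,0,0) value=8
Op 4: merge R1<->R2 -> R1=(0,0,0) R2=(0,0,0)
Op 5: inc R1 by 3 -> R1=(0,3,0) value=3
Op 6: merge R2<->R0 -> R2=(8,0,0) R0=(8,0,0)
Op 7: inc R1 by 2 -> R1=(0,5,0) value=5
Op 8: inc R1 by 1 -> R1=(0,6,0) value=6
Op 9: inc R2 by 5 -> R2=(8,0,5) value=13

Answer: 8 0 5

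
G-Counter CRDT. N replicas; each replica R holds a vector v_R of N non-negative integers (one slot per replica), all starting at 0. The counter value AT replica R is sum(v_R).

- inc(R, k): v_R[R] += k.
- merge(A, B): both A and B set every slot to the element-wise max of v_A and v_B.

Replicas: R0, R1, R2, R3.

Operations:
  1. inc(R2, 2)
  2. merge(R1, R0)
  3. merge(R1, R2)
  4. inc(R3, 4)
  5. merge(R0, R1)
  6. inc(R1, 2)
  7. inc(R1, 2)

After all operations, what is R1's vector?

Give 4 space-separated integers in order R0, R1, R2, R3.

Op 1: inc R2 by 2 -> R2=(0,0,2,0) value=2
Op 2: merge R1<->R0 -> R1=(0,0,0,0) R0=(0,0,0,0)
Op 3: merge R1<->R2 -> R1=(0,0,2,0) R2=(0,0,2,0)
Op 4: inc R3 by 4 -> R3=(0,0,0,4) value=4
Op 5: merge R0<->R1 -> R0=(0,0,2,0) R1=(0,0,2,0)
Op 6: inc R1 by 2 -> R1=(0,2,2,0) value=4
Op 7: inc R1 by 2 -> R1=(0,4,2,0) value=6

Answer: 0 4 2 0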